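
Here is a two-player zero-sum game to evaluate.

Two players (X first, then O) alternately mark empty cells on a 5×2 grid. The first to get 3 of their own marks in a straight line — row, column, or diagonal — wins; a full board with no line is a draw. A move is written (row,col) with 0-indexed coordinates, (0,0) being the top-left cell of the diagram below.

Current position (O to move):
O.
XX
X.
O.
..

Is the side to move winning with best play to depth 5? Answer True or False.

[O./XX/X./O./..] O move#1: (0,1):+0/OO/XX/X./O./..*, (2,1):+0/O./XX/XO/O./.., (3,1):+0/O./XX/X./OO/.., (4,0):-1/O./XX/X./O./O., (4,1):-1/O./XX/X./O./.O
[OO/XX/X./O./..] X move#2: (2,1):+0/OO/XX/XX/O./..*, (3,1):+0/OO/XX/X./OX/.., (4,0):+0/OO/XX/X./O./X., (4,1):+0/OO/XX/X./O./.X
[OO/XX/XX/O./..] O move#3: (3,1):+0/OO/XX/XX/OO/..*, (4,0):-1/OO/XX/XX/O./O., (4,1):-1/OO/XX/XX/O./.O
[OO/XX/XX/OO/..] X move#4: (4,0):+0/OO/XX/XX/OO/X.*, (4,1):+0/OO/XX/XX/OO/.X
[OO/XX/XX/OO/X.] O move#5: (4,1):+0/OO/XX/XX/OO/XO*
[OO/XX/XX/OO/XO] end (terminal +0, X#6); searched O./XX/X./O./.. to 5

O winning at [O./XX/X./O./..]: False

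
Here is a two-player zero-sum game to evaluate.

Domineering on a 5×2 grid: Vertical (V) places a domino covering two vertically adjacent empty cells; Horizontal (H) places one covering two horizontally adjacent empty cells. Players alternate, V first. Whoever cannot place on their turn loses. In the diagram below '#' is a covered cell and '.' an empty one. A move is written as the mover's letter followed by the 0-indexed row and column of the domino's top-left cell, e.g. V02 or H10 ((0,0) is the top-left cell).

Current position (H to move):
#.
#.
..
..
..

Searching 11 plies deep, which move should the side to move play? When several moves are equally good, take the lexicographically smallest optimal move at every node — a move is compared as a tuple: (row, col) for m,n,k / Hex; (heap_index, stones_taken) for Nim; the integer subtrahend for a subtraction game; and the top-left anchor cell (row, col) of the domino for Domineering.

ply 1, H at #./#./../../.. | H20=-1→#./#./##/../..; H30=+1→#./#./../##/..*; H40=-1→#./#./../../##
ply 2, V at #./#./../##/.. | V01=-1→##/##/../##/..*; V11=-1→#./##/.#/##/..
ply 3, H at ##/##/../##/.. | H20=+1→##/##/##/##/..*; H40=+1→##/##/../##/##
ply 4: ##/##/##/##/.. is terminal -1 (V); from #./#./../../.. depth 11

H's best at [#./#./../../..]: H30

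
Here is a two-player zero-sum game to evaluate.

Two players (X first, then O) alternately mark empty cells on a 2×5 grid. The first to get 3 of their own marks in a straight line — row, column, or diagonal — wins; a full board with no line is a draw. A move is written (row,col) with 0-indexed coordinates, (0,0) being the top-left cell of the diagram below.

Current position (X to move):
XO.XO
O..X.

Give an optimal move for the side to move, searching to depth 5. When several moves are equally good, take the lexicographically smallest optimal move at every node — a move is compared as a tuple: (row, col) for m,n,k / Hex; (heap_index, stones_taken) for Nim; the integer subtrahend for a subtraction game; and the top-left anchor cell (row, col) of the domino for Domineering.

X's best at [XO.XO/O..X.]: (1,2)

[XO.XO/O..X.] X move#1: (0,2):+0/XOXXO/O..X., (1,1):+0/XO.XO/OX.X., (1,2):+1/XO.XO/O.XX.*, (1,4):+0/XO.XO/O..XX
[XO.XO/O.XX.] O move#2: (0,2):-1/XOOXO/O.XX.*, (1,1):-1/XO.XO/OOXX., (1,4):-1/XO.XO/O.XXO
[XOOXO/O.XX.] X move#3: (1,1):+1/XOOXO/OXXX.*, (1,4):+1/XOOXO/O.XXX
[XOOXO/OXXX.] end (terminal -1, O#4); searched XO.XO/O..X. to 5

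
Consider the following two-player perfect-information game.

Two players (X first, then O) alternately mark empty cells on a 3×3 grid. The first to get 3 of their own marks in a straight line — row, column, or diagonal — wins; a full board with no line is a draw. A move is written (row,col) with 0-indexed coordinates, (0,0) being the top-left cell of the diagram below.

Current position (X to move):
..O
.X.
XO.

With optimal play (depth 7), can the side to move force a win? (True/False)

X winning at [..O/.X./XO.]: True

ply 1, X at ..O/.X./XO. | (0,0)=+1→X.O/.X./XO.*; (0,1)=+0→.XO/.X./XO.; (1,0)=+1→..O/XX./XO.; (1,2)=+0→..O/.XX/XO.; (2,2)=+0→..O/.X./XOX
ply 2, O at X.O/.X./XO. | (0,1)=-1→XOO/.X./XO.*; (1,0)=-1→X.O/OX./XO.; (1,2)=-1→X.O/.XO/XO.; (2,2)=-1→X.O/.X./XOO
ply 3, X at XOO/.X./XO. | (1,0)=+1→XOO/XX./XO.*; (1,2)=+1→XOO/.XX/XO.; (2,2)=+1→XOO/.X./XOX
ply 4: XOO/XX./XO. is terminal -1 (O); from ..O/.X./XO. depth 7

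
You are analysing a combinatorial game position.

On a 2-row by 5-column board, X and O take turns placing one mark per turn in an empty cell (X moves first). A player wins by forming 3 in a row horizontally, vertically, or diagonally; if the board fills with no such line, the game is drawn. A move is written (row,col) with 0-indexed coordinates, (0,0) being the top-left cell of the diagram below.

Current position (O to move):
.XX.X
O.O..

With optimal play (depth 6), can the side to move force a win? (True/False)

O winning at [.XX.X/O.O..]: True

ply 1, O at .XX.X/O.O.. | (0,0)=-1→OXX.X/O.O..; (0,3)=-1→.XXOX/O.O..; (1,1)=+1→.XX.X/OOO..*; (1,3)=-1→.XX.X/O.OO.; (1,4)=-1→.XX.X/O.O.O
ply 2: .XX.X/OOO.. is terminal -1 (X); from .XX.X/O.O.. depth 6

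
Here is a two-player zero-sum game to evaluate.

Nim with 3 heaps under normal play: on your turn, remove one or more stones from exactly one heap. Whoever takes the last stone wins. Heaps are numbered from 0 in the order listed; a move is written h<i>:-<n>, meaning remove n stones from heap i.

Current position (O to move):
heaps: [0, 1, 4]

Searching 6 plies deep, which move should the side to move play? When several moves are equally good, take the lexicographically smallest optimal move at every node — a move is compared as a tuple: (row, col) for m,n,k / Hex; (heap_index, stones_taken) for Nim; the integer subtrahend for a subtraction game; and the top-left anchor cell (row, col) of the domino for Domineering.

[(0,1,4)] O move#1: h1:-1:-1/(0,0,4), h2:-1:-1/(0,1,3), h2:-2:-1/(0,1,2), h2:-3:+1/(0,1,1)*, h2:-4:-1/(0,1,0)
[(0,1,1)] X move#2: h1:-1:-1/(0,0,1)*, h2:-1:-1/(0,1,0)
[(0,0,1)] O move#3: h2:-1:+1/(0,0,0)*
[(0,0,0)] end (terminal -1, X#4); searched (0,1,4) to 6

O's best at [(0,1,4)]: h2:-3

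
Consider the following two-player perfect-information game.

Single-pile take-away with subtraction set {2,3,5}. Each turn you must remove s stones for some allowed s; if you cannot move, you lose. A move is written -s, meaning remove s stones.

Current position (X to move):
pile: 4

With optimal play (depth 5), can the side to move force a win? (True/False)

X winning at [4]: True

[4] X move#1: -2:-1/2, -3:+1/1*
[1] end (terminal -1, O#2); searched 4 to 5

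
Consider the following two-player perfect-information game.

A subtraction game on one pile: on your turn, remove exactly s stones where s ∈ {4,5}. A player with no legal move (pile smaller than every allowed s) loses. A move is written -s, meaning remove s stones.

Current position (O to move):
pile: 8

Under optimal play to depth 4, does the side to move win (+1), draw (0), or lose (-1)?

[8] O move#1: -4:-1/4, -5:+1/3*
[3] end (terminal -1, X#2); searched 8 to 4

value(8, O) = +1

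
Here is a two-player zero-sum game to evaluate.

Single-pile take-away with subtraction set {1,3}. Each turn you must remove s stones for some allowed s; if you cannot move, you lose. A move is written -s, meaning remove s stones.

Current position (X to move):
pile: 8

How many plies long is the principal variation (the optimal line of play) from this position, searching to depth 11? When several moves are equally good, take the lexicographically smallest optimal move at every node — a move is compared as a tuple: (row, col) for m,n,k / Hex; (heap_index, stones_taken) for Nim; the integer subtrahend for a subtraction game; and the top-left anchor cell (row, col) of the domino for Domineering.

[8] X move#1: -1:-1/7*, -3:-1/5
[7] O move#2: -1:+1/6*, -3:+1/4
[6] X move#3: -1:-1/5*, -3:-1/3
[5] O move#4: -1:+1/4*, -3:+1/2
[4] X move#5: -1:-1/3*, -3:-1/1
[3] O move#6: -1:+1/2*, -3:+1/0
[2] X move#7: -1:-1/1*
[1] O move#8: -1:+1/0*
[0] end (terminal -1, X#9); searched 8 to 11

PV length from [8]: 8 plies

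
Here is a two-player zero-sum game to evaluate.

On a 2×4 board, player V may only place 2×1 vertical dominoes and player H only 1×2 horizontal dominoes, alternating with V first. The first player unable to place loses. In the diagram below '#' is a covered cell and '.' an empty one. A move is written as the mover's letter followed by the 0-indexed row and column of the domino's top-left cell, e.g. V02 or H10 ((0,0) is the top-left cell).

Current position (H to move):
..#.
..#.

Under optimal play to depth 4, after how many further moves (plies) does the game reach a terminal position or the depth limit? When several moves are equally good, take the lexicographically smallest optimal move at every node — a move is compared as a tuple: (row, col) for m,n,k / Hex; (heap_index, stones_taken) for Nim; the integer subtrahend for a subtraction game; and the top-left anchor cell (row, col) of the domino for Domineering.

PV length from [..#./..#.]: 3 plies

p1 H@[..#./..#.]: H00[###./..#.]+1* H10[..#./###.]+1
p2 V@[###./..#.]: V03[####/..##]-1*
p3 H@[####/..##]: H10[####/####]+1*
p4 V@[####/####] terminal -1; root [..#./..#.] d4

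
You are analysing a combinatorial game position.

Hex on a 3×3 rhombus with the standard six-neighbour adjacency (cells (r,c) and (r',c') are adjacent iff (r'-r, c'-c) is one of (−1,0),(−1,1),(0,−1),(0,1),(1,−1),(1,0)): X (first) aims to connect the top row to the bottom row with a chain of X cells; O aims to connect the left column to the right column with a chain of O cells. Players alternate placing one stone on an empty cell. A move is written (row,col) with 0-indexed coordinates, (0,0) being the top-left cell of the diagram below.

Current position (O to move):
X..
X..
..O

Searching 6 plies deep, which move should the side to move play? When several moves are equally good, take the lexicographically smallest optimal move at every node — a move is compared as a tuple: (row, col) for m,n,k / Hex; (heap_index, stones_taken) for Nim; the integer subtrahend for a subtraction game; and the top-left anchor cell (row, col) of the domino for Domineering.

O's best at [X../X../..O]: (2,0)

[X../X../..O] O move#1: (0,1):-1/XO./X../..O, (0,2):-1/X.O/X../..O, (1,1):-1/X../XO./..O, (1,2):-1/X../X.O/..O, (2,0):+1/X../X../O.O*, (2,1):-1/X../X../.OO
[X../X../O.O] X move#2: (0,1):-1/XX./X../O.O*, (0,2):-1/X.X/X../O.O, (1,1):-1/X../XX./O.O, (1,2):-1/X../X.X/O.O, (2,1):-1/X../X../OXO
[XX./X../O.O] O move#3: (0,2):+1/XXO/X../O.O*, (1,1):+1/XX./XO./O.O, (1,2):+1/XX./X.O/O.O, (2,1):+1/XX./X../OOO
[XXO/X../O.O] X move#4: (1,1):-1/XXO/XX./O.O*, (1,2):-1/XXO/X.X/O.O, (2,1):-1/XXO/X../OXO
[XXO/XX./O.O] O move#5: (1,2):-1/XXO/XXO/O.O, (2,1):+1/XXO/XX./OOO*
[XXO/XX./OOO] end (terminal -1, X#6); searched X../X../..O to 6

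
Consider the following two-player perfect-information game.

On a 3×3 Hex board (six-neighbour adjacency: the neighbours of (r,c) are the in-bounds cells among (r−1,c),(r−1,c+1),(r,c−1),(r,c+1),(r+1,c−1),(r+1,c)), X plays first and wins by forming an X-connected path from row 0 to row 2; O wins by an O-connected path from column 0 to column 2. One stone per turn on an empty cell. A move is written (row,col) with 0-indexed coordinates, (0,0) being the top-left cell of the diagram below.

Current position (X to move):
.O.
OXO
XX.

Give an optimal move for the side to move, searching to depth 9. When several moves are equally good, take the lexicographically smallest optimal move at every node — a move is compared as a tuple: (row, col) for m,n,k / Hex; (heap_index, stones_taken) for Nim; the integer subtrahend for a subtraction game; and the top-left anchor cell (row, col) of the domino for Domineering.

X's best at [.O./OXO/XX.]: (0,2)

ply 1, X at .O./OXO/XX. | (0,0)=-1→XO./OXO/XX.; (0,2)=+1→.OX/OXO/XX.*; (2,2)=-1→.O./OXO/XXX
ply 2: .OX/OXO/XX. is terminal -1 (O); from .O./OXO/XX. depth 9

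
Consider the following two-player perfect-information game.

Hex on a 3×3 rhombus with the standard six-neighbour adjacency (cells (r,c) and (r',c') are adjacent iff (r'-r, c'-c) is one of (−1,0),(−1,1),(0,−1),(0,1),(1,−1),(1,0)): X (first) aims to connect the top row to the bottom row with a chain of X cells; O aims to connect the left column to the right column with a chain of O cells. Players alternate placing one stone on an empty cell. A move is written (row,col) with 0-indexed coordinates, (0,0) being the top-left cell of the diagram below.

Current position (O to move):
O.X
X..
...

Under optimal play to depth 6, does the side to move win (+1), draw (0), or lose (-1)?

value(O.X/X../..., O) = -1

ply 1, O at O.X/X../... | (0,1)=-1→OOX/X../...*; (1,1)=-1→O.X/XO./...; (1,2)=-1→O.X/X.O/...; (2,0)=-1→O.X/X../O..; (2,1)=-1→O.X/X../.O.; (2,2)=-1→O.X/X../..O
ply 2, X at OOX/X../... | (1,1)=+1→OOX/XX./...*; (1,2)=+1→OOX/X.X/...; (2,0)=+1→OOX/X../X..; (2,1)=+1→OOX/X../.X.; (2,2)=+1→OOX/X../..X
ply 3, O at OOX/XX./... | (1,2)=-1→OOX/XXO/...*; (2,0)=-1→OOX/XX./O..; (2,1)=-1→OOX/XX./.O.; (2,2)=-1→OOX/XX./..O
ply 4, X at OOX/XXO/... | (2,0)=+1→OOX/XXO/X..*; (2,1)=+1→OOX/XXO/.X.; (2,2)=+1→OOX/XXO/..X
ply 5: OOX/XXO/X.. is terminal -1 (O); from O.X/X../... depth 6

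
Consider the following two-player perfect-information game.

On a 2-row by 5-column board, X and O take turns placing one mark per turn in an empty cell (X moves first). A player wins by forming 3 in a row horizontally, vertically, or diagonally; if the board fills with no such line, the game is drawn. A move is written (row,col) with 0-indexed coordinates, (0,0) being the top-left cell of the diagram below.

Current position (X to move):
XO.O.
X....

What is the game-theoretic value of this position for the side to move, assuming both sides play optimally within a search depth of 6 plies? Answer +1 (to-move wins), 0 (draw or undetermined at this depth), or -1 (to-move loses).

p1 X@[XO.O./X....]: (0,2)[XOXO./X....]+0* (0,4)[XO.OX/X....]-1 (1,1)[XO.O./XX...]-1 (1,2)[XO.O./X.X..]-1 (1,3)[XO.O./X..X.]-1 (1,4)[XO.O./X...X]-1
p2 O@[XOXO./X....]: (0,4)[XOXOO/X....]+0* (1,1)[XOXO./XO...]+0 (1,2)[XOXO./X.O..]+0 (1,3)[XOXO./X..O.]+0 (1,4)[XOXO./X...O]+0
p3 X@[XOXOO/X....]: (1,1)[XOXOO/XX...]+0* (1,2)[XOXOO/X.X..]+0 (1,3)[XOXOO/X..X.]+0 (1,4)[XOXOO/X...X]+0
p4 O@[XOXOO/XX...]: (1,2)[XOXOO/XXO..]+0* (1,3)[XOXOO/XX.O.]-1 (1,4)[XOXOO/XX..O]-1
p5 X@[XOXOO/XXO..]: (1,3)[XOXOO/XXOX.]+0* (1,4)[XOXOO/XXO.X]+0
p6 O@[XOXOO/XXOX.]: (1,4)[XOXOO/XXOXO]+0*
p7 X@[XOXOO/XXOXO] terminal +0; root [XO.O./X....] d6

value(XO.O./X...., X) = 0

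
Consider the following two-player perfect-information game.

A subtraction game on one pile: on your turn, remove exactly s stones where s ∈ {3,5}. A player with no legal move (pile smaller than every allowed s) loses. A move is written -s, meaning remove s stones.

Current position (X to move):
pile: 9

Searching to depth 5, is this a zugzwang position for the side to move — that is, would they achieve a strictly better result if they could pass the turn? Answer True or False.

zugzwang(9, X) = True

p1 X@[9]: -3[6]-1* -5[4]-1
p2 O@[6]: -3[3]-1 -5[1]+1*
p3 X@[1] terminal -1; root [9] d5
suppose X passes — search the same position with O to move:
pass> p1 O@[9]: -3[6]-1* -5[4]-1
pass> p2 X@[6]: -3[3]-1 -5[1]+1*
pass> p3 O@[1] terminal -1; root [9] d5
for X: play -1, pass +1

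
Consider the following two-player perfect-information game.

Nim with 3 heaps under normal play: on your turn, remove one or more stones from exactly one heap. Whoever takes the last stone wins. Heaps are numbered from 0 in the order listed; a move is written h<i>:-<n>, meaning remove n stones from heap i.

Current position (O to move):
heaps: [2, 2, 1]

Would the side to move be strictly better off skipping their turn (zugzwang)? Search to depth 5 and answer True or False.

zugzwang((2,2,1), O) = False

ply 1, O at (2,2,1) | h0:-1=-1→(1,2,1); h0:-2=-1→(0,2,1); h1:-1=-1→(2,1,1); h1:-2=-1→(2,0,1); h2:-1=+1→(2,2,0)*
ply 2, X at (2,2,0) | h0:-1=-1→(1,2,0)*; h0:-2=-1→(0,2,0); h1:-1=-1→(2,1,0); h1:-2=-1→(2,0,0)
ply 3, O at (1,2,0) | h0:-1=-1→(0,2,0); h1:-1=+1→(1,1,0)*; h1:-2=-1→(1,0,0)
ply 4, X at (1,1,0) | h0:-1=-1→(0,1,0)*; h1:-1=-1→(1,0,0)
ply 5, O at (0,1,0) | h1:-1=+1→(0,0,0)*
ply 6: (0,0,0) is terminal -1 (X); from (2,2,1) depth 5
pass branch (X moves first from the same position):
  | ply 1, X at (2,2,1) | h0:-1=-1→(1,2,1); h0:-2=-1→(0,2,1); h1:-1=-1→(2,1,1); h1:-2=-1→(2,0,1); h2:-1=+1→(2,2,0)*
  | ply 2, O at (2,2,0) | h0:-1=-1→(1,2,0)*; h0:-2=-1→(0,2,0); h1:-1=-1→(2,1,0); h1:-2=-1→(2,0,0)
  | ply 3, X at (1,2,0) | h0:-1=-1→(0,2,0); h1:-1=+1→(1,1,0)*; h1:-2=-1→(1,0,0)
  | ply 4, O at (1,1,0) | h0:-1=-1→(0,1,0)*; h1:-1=-1→(1,0,0)
  | ply 5, X at (0,1,0) | h1:-1=+1→(0,0,0)*
  | ply 6: (0,0,0) is terminal -1 (O); from (2,2,1) depth 5
O moving scores +1; O passing scores -1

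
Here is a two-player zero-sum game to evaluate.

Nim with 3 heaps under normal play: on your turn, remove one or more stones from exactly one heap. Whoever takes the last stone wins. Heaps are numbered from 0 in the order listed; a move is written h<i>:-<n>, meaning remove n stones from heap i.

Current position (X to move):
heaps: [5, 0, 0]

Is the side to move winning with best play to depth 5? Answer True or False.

X winning at [(5,0,0)]: True

ply 1, X at (5,0,0) | h0:-1=-1→(4,0,0); h0:-2=-1→(3,0,0); h0:-3=-1→(2,0,0); h0:-4=-1→(1,0,0); h0:-5=+1→(0,0,0)*
ply 2: (0,0,0) is terminal -1 (O); from (5,0,0) depth 5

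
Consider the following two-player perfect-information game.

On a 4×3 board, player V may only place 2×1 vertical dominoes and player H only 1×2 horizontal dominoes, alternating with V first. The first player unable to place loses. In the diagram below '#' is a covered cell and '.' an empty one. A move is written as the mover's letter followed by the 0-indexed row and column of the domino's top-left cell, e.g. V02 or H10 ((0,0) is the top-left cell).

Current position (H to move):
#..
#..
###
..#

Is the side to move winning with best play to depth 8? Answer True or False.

ply 1, H at #../#../###/..# | H01=+1→###/#../###/..#*; H11=+1→#../###/###/..#; H30=-1→#../#../###/###
ply 2: ###/#../###/..# is terminal -1 (V); from #../#../###/..# depth 8

H winning at [#../#../###/..#]: True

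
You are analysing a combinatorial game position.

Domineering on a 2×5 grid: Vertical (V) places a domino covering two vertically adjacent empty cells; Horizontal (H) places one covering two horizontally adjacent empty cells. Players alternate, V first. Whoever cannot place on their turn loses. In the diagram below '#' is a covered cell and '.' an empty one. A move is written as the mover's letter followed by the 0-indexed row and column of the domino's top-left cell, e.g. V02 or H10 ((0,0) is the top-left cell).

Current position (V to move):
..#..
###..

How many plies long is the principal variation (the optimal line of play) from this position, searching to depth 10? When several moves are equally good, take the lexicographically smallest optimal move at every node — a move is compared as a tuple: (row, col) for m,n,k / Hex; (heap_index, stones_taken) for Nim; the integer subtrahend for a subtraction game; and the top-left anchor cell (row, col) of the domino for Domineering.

PV length from [..#../###..]: 3 plies

ply 1, V at ..#../###.. | V03=+1→..##./####.*; V04=+1→..#.#/###.#
ply 2, H at ..##./####. | H00=-1→####./####.*
ply 3, V at ####./####. | V04=+1→#####/#####*
ply 4: #####/##### is terminal -1 (H); from ..#../###.. depth 10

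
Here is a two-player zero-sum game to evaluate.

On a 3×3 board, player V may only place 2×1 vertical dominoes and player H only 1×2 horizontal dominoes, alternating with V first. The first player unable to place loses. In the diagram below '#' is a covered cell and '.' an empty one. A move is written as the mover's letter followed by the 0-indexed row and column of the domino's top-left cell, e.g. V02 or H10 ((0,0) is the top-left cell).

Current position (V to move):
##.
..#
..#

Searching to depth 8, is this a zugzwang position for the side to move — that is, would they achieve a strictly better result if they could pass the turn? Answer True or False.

[##./..#/..#] V move#1: V10:+1/##./#.#/#.#*, V11:+1/##./.##/.##
[##./#.#/#.#] end (terminal -1, H#2); searched ##./..#/..# to 8
suppose V passes — search the same position with H to move:
pass> [##./..#/..#] H move#1: H10:+1/##./###/..#*, H20:+1/##./..#/###
pass> [##./###/..#] end (terminal -1, V#2); searched ##./..#/..# to 8
for V: play +1, pass -1

zugzwang(##./..#/..#, V) = False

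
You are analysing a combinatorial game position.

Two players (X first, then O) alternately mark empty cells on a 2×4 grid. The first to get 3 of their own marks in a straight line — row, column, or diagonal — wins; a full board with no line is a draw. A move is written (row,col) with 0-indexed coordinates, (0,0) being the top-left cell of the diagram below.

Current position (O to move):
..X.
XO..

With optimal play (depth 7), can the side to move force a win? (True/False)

O winning at [..X./XO..]: False

p1 O@[..X./XO..]: (0,0)[O.X./XO..]+0* (0,1)[.OX./XO..]+0 (0,3)[..XO/XO..]+0 (1,2)[..X./XOO.]+0 (1,3)[..X./XO.O]+0
p2 X@[O.X./XO..]: (0,1)[OXX./XO..]+0* (0,3)[O.XX/XO..]+0 (1,2)[O.X./XOX.]+0 (1,3)[O.X./XO.X]+0
p3 O@[OXX./XO..]: (0,3)[OXXO/XO..]+0* (1,2)[OXX./XOO.]-1 (1,3)[OXX./XO.O]-1
p4 X@[OXXO/XO..]: (1,2)[OXXO/XOX.]+0* (1,3)[OXXO/XO.X]+0
p5 O@[OXXO/XOX.]: (1,3)[OXXO/XOXO]+0*
p6 X@[OXXO/XOXO] terminal +0; root [..X./XO..] d7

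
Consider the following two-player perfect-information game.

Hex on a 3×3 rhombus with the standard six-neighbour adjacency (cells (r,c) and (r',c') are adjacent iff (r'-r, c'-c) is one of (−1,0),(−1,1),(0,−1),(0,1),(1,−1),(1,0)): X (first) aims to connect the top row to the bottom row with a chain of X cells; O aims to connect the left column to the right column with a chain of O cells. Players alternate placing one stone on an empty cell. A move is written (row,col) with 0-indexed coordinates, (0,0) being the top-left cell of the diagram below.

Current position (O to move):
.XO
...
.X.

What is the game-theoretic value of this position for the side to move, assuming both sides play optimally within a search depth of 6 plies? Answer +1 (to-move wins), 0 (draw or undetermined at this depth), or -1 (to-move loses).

value(.XO/.../.X., O) = +1

ply 1, O at .XO/.../.X. | (0,0)=-1→OXO/.../.X.; (1,0)=-1→.XO/O../.X.; (1,1)=+1→.XO/.O./.X.*; (1,2)=-1→.XO/..O/.X.; (2,0)=-1→.XO/.../OX.; (2,2)=-1→.XO/.../.XO
ply 2, X at .XO/.O./.X. | (0,0)=-1→XXO/.O./.X.*; (1,0)=-1→.XO/XO./.X.; (1,2)=-1→.XO/.OX/.X.; (2,0)=-1→.XO/.O./XX.; (2,2)=-1→.XO/.O./.XX
ply 3, O at XXO/.O./.X. | (1,0)=+1→XXO/OO./.X.*; (1,2)=+1→XXO/.OO/.X.; (2,0)=+1→XXO/.O./OX.; (2,2)=+1→XXO/.O./.XO
ply 4: XXO/OO./.X. is terminal -1 (X); from .XO/.../.X. depth 6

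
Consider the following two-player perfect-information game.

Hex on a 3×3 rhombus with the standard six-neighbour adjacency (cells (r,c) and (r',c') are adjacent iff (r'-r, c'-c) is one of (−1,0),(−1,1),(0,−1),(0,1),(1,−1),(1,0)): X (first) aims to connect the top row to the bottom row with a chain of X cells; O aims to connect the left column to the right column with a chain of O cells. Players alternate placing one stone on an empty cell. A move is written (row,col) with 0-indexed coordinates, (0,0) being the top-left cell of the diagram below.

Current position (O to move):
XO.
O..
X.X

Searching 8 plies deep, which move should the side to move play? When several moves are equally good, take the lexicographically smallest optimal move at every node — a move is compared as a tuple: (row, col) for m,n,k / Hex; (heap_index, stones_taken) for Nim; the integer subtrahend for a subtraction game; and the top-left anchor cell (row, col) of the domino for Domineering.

O's best at [XO./O../X.X]: (0,2)

p1 O@[XO./O../X.X]: (0,2)[XOO/O../X.X]+1* (1,1)[XO./OO./X.X]+1 (1,2)[XO./O.O/X.X]+1 (2,1)[XO./O../XOX]-1
p2 X@[XOO/O../X.X] terminal -1; root [XO./O../X.X] d8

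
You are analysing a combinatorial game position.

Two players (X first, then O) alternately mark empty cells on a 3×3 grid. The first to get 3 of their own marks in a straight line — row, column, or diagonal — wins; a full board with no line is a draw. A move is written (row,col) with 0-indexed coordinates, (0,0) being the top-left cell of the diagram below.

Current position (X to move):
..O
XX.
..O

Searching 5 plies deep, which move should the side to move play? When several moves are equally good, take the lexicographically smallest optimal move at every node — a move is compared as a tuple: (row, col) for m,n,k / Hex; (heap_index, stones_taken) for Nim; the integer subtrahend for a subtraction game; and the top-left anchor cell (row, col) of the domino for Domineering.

ply 1, X at ..O/XX./..O | (0,0)=-1→X.O/XX./..O; (0,1)=-1→.XO/XX./..O; (1,2)=+1→..O/XXX/..O*; (2,0)=-1→..O/XX./X.O; (2,1)=-1→..O/XX./.XO
ply 2: ..O/XXX/..O is terminal -1 (O); from ..O/XX./..O depth 5

X's best at [..O/XX./..O]: (1,2)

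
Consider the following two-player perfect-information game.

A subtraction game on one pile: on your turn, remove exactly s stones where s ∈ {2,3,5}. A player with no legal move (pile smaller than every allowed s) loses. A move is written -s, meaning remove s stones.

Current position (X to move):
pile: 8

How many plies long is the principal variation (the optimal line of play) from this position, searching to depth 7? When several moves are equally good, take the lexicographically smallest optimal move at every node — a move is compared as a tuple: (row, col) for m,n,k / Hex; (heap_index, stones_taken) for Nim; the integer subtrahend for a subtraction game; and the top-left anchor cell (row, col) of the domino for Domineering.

PV length from [8]: 2 plies

ply 1, X at 8 | -2=-1→6*; -3=-1→5; -5=-1→3
ply 2, O at 6 | -2=-1→4; -3=-1→3; -5=+1→1*
ply 3: 1 is terminal -1 (X); from 8 depth 7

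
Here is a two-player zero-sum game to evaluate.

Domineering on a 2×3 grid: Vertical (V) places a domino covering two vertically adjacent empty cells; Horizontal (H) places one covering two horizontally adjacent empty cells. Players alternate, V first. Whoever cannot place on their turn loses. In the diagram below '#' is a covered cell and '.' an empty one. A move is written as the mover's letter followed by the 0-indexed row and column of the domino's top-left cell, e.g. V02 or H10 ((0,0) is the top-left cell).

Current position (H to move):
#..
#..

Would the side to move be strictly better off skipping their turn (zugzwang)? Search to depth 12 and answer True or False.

zugzwang(#../#.., H) = False

[#../#..] H move#1: H01:+1/###/#..*, H11:+1/#../###
[###/#..] end (terminal -1, V#2); searched #../#.. to 12
suppose H passes — search the same position with V to move:
pass> [#../#..] V move#1: V01:+1/##./##.*, V02:+1/#.#/#.#
pass> [##./##.] end (terminal -1, H#2); searched #../#.. to 12
for H: play +1, pass -1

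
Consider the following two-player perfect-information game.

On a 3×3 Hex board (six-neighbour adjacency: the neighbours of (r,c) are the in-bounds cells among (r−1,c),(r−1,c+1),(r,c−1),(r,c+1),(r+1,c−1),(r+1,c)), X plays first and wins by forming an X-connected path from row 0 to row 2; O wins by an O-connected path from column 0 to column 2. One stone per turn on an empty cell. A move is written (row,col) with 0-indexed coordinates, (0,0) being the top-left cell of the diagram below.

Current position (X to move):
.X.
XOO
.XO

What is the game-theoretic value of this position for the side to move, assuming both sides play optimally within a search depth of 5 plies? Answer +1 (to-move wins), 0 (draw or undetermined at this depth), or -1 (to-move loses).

value(.X./XOO/.XO, X) = +1

ply 1, X at .X./XOO/.XO | (0,0)=-1→XX./XOO/.XO; (0,2)=-1→.XX/XOO/.XO; (2,0)=+1→.X./XOO/XXO*
ply 2: .X./XOO/XXO is terminal -1 (O); from .X./XOO/.XO depth 5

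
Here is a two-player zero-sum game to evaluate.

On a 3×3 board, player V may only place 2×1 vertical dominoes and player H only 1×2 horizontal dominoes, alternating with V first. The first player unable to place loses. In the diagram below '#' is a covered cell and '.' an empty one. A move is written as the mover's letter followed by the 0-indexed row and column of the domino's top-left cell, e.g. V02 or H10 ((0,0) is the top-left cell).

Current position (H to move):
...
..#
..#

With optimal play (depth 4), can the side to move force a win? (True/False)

[.../..#/..#] H move#1: H00:-1/##./..#/..#, H01:-1/.##/..#/..#, H10:+1/.../###/..#*, H20:-1/.../..#/###
[.../###/..#] end (terminal -1, V#2); searched .../..#/..# to 4

H winning at [.../..#/..#]: True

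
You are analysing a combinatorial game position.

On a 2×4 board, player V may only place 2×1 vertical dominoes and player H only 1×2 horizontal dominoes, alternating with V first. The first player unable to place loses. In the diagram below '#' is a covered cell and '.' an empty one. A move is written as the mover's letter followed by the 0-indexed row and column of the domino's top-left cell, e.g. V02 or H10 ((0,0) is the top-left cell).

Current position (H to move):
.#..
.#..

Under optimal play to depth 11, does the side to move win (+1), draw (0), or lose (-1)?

[.#../.#..] H move#1: H02:+1/.###/.#..*, H12:+1/.#../.###
[.###/.#..] V move#2: V00:-1/####/##..*
[####/##..] H move#3: H12:+1/####/####*
[####/####] end (terminal -1, V#4); searched .#../.#.. to 11

value(.#../.#.., H) = +1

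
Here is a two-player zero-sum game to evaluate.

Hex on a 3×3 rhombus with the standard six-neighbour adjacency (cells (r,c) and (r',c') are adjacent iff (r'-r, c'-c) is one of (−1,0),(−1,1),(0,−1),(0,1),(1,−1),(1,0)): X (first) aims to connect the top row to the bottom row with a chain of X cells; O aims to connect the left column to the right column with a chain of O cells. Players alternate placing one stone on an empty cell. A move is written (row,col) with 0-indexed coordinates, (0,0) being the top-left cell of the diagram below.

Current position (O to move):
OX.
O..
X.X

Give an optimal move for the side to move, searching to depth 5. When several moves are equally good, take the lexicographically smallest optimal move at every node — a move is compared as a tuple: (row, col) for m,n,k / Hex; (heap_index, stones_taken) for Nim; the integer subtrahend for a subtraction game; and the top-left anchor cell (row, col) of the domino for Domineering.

O's best at [OX./O../X.X]: (1,1)

[OX./O../X.X] O move#1: (0,2):-1/OXO/O../X.X, (1,1):+1/OX./OO./X.X*, (1,2):-1/OX./O.O/X.X, (2,1):-1/OX./O../XOX
[OX./OO./X.X] X move#2: (0,2):-1/OXX/OO./X.X*, (1,2):-1/OX./OOX/X.X, (2,1):-1/OX./OO./XXX
[OXX/OO./X.X] O move#3: (1,2):+1/OXX/OOO/X.X*, (2,1):-1/OXX/OO./XOX
[OXX/OOO/X.X] end (terminal -1, X#4); searched OX./O../X.X to 5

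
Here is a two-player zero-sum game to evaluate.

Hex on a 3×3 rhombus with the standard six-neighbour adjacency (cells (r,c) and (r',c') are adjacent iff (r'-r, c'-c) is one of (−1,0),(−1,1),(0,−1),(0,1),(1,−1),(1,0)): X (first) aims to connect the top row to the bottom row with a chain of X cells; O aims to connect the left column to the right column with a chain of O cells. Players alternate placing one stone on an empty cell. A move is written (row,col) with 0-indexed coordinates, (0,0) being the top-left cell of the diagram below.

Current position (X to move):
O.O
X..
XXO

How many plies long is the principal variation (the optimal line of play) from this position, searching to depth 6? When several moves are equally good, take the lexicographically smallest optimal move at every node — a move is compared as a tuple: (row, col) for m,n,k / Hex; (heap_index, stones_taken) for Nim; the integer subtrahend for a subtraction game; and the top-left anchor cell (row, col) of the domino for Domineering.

PV length from [O.O/X../XXO]: 1 ply

p1 X@[O.O/X../XXO]: (0,1)[OXO/X../XXO]+1* (1,1)[O.O/XX./XXO]-1 (1,2)[O.O/X.X/XXO]-1
p2 O@[OXO/X../XXO] terminal -1; root [O.O/X../XXO] d6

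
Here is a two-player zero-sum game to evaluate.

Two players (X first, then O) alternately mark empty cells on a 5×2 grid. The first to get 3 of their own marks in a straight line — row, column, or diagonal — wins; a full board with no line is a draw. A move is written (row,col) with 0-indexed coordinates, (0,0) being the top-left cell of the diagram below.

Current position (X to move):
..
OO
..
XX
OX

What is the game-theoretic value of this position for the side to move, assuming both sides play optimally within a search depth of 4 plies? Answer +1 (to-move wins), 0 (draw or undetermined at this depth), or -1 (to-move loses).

p1 X@[../OO/../XX/OX]: (0,0)[X./OO/../XX/OX]+0 (0,1)[.X/OO/../XX/OX]+0 (2,0)[../OO/X./XX/OX]+0 (2,1)[../OO/.X/XX/OX]+1*
p2 O@[../OO/.X/XX/OX] terminal -1; root [../OO/../XX/OX] d4

value(../OO/../XX/OX, X) = +1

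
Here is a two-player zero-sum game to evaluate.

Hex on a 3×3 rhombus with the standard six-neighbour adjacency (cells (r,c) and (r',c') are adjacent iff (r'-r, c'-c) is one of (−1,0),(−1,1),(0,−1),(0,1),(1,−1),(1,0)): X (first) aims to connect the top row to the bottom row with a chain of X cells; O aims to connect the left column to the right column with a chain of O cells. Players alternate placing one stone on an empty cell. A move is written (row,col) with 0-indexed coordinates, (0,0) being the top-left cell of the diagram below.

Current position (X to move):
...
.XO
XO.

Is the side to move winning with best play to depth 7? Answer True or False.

ply 1, X at .../.XO/XO. | (0,0)=+1→X../.XO/XO.*; (0,1)=+1→.X./.XO/XO.; (0,2)=+1→..X/.XO/XO.; (1,0)=+1→.../XXO/XO.; (2,2)=+1→.../.XO/XOX
ply 2, O at X../.XO/XO. | (0,1)=-1→XO./.XO/XO.*; (0,2)=-1→X.O/.XO/XO.; (1,0)=-1→X../OXO/XO.; (2,2)=-1→X../.XO/XOO
ply 3, X at XO./.XO/XO. | (0,2)=+1→XOX/.XO/XO.*; (1,0)=+1→XO./XXO/XO.; (2,2)=+1→XO./.XO/XOX
ply 4: XOX/.XO/XO. is terminal -1 (O); from .../.XO/XO. depth 7

X winning at [.../.XO/XO.]: True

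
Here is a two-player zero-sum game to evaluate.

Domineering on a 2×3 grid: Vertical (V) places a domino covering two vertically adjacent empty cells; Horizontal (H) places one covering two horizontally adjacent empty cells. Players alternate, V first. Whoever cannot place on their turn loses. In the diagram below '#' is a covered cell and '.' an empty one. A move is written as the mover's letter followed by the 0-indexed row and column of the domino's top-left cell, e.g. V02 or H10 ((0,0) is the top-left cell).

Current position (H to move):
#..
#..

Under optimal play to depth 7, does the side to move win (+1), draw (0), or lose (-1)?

ply 1, H at #../#.. | H01=+1→###/#..*; H11=+1→#../###
ply 2: ###/#.. is terminal -1 (V); from #../#.. depth 7

value(#../#.., H) = +1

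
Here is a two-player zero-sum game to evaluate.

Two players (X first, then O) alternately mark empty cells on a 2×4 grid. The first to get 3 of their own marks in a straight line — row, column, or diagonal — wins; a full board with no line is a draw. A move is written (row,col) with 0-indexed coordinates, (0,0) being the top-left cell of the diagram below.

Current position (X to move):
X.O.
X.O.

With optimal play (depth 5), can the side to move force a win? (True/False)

X winning at [X.O./X.O.]: False

[X.O./X.O.] X move#1: (0,1):+0/XXO./X.O.*, (0,3):+0/X.OX/X.O., (1,1):+0/X.O./XXO., (1,3):+0/X.O./X.OX
[XXO./X.O.] O move#2: (0,3):+0/XXOO/X.O.*, (1,1):+0/XXO./XOO., (1,3):+0/XXO./X.OO
[XXOO/X.O.] X move#3: (1,1):+0/XXOO/XXO.*, (1,3):+0/XXOO/X.OX
[XXOO/XXO.] O move#4: (1,3):+0/XXOO/XXOO*
[XXOO/XXOO] end (terminal +0, X#5); searched X.O./X.O. to 5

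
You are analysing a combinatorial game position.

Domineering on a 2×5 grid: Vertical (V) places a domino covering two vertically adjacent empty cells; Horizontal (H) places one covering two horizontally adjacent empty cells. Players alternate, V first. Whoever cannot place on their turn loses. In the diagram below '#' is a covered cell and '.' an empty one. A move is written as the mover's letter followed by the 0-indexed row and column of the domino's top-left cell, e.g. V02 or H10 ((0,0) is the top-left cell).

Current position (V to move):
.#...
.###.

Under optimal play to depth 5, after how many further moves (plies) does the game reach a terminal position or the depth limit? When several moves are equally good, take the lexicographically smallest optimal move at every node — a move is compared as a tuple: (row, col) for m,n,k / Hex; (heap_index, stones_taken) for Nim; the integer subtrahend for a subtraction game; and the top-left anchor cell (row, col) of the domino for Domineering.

ply 1, V at .#.../.###. | V00=-1→##.../####.; V04=+1→.#..#/.####*
ply 2, H at .#..#/.#### | H02=-1→.####/.####*
ply 3, V at .####/.#### | V00=+1→#####/#####*
ply 4: #####/##### is terminal -1 (H); from .#.../.###. depth 5

PV length from [.#.../.###.]: 3 plies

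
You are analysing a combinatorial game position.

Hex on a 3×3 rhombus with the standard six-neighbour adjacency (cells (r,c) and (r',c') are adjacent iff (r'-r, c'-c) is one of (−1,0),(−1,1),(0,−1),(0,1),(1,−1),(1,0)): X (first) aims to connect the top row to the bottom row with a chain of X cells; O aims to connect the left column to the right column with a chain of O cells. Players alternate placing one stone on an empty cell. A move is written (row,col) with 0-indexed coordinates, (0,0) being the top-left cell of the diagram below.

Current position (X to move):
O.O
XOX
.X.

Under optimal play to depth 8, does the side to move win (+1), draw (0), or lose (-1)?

ply 1, X at O.O/XOX/.X. | (0,1)=-1→OXO/XOX/.X.*; (2,0)=-1→O.O/XOX/XX.; (2,2)=-1→O.O/XOX/.XX
ply 2, O at OXO/XOX/.X. | (2,0)=+1→OXO/XOX/OX.*; (2,2)=-1→OXO/XOX/.XO
ply 3: OXO/XOX/OX. is terminal -1 (X); from O.O/XOX/.X. depth 8

value(O.O/XOX/.X., X) = -1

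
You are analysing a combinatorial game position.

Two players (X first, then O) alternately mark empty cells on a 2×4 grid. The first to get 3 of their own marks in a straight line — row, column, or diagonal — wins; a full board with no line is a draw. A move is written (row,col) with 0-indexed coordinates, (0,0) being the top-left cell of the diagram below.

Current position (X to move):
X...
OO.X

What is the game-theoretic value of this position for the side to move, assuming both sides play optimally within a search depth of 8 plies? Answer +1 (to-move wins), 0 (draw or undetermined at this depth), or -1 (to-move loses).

p1 X@[X.../OO.X]: (0,1)[XX../OO.X]-1 (0,2)[X.X./OO.X]-1 (0,3)[X..X/OO.X]-1 (1,2)[X.../OOXX]+0*
p2 O@[X.../OOXX]: (0,1)[XO../OOXX]+0* (0,2)[X.O./OOXX]+0 (0,3)[X..O/OOXX]+0
p3 X@[XO../OOXX]: (0,2)[XOX./OOXX]+0* (0,3)[XO.X/OOXX]+0
p4 O@[XOX./OOXX]: (0,3)[XOXO/OOXX]+0*
p5 X@[XOXO/OOXX] terminal +0; root [X.../OO.X] d8

value(X.../OO.X, X) = 0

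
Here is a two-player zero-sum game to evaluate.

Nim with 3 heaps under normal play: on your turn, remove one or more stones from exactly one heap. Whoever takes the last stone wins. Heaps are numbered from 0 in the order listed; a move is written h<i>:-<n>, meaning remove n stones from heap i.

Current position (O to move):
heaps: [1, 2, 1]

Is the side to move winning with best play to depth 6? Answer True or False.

p1 O@[(1,2,1)]: h0:-1[(0,2,1)]-1 h1:-1[(1,1,1)]-1 h1:-2[(1,0,1)]+1* h2:-1[(1,2,0)]-1
p2 X@[(1,0,1)]: h0:-1[(0,0,1)]-1* h2:-1[(1,0,0)]-1
p3 O@[(0,0,1)]: h2:-1[(0,0,0)]+1*
p4 X@[(0,0,0)] terminal -1; root [(1,2,1)] d6

O winning at [(1,2,1)]: True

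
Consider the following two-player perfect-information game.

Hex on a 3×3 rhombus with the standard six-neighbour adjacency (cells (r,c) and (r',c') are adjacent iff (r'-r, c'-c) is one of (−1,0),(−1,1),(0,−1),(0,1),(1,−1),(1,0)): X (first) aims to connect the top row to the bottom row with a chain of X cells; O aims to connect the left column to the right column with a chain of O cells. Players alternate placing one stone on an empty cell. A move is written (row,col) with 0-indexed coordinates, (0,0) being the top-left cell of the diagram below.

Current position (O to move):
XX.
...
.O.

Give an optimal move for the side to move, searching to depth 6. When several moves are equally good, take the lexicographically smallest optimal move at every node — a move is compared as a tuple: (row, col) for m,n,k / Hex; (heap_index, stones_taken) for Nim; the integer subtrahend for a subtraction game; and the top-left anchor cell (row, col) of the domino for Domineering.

ply 1, O at XX./.../.O. | (0,2)=-1→XXO/.../.O.; (1,0)=+1→XX./O../.O.*; (1,1)=+1→XX./.O./.O.; (1,2)=-1→XX./..O/.O.; (2,0)=+1→XX./.../OO.; (2,2)=-1→XX./.../.OO
ply 2, X at XX./O../.O. | (0,2)=-1→XXX/O../.O.*; (1,1)=-1→XX./OX./.O.; (1,2)=-1→XX./O.X/.O.; (2,0)=-1→XX./O../XO.; (2,2)=-1→XX./O../.OX
ply 3, O at XXX/O../.O. | (1,1)=+1→XXX/OO./.O.*; (1,2)=+1→XXX/O.O/.O.; (2,0)=+1→XXX/O../OO.; (2,2)=+1→XXX/O../.OO
ply 4, X at XXX/OO./.O. | (1,2)=-1→XXX/OOX/.O.*; (2,0)=-1→XXX/OO./XO.; (2,2)=-1→XXX/OO./.OX
ply 5, O at XXX/OOX/.O. | (2,0)=-1→XXX/OOX/OO.; (2,2)=+1→XXX/OOX/.OO*
ply 6: XXX/OOX/.OO is terminal -1 (X); from XX./.../.O. depth 6

O's best at [XX./.../.O.]: (1,0)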